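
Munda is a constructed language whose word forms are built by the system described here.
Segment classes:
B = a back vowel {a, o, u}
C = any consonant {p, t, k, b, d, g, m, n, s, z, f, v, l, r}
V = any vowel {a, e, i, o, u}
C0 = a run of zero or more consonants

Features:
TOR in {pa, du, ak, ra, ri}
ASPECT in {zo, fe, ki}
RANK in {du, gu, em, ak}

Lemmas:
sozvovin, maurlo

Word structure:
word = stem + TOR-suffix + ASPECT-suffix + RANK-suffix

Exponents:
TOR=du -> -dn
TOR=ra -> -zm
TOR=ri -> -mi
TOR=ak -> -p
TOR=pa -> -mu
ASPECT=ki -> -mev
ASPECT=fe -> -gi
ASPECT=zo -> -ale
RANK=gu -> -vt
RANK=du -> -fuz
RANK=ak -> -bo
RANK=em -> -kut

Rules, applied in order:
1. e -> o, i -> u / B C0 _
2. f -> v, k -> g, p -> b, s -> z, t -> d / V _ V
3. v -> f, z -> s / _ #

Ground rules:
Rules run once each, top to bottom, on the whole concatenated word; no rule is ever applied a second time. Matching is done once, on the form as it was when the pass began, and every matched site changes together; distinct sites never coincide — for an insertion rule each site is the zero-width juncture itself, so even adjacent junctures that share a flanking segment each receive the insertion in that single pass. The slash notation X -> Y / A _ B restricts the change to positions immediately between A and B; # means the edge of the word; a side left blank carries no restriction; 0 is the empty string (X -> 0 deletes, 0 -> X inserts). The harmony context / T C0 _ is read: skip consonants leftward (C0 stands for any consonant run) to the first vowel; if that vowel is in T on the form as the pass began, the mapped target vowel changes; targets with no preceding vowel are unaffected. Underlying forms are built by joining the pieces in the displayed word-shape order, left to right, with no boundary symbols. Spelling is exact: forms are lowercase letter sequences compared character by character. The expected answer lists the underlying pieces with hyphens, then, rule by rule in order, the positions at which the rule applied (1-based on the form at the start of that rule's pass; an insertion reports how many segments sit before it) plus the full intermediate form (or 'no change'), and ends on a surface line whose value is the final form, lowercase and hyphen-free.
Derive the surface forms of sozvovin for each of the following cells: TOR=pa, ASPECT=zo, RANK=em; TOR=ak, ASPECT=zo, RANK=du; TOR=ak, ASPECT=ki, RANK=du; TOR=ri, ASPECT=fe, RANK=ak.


cell TOR=pa, ASPECT=zo, RANK=em:
underlying: sozvovin-mu-ale-kut
1. e -> o, i -> u / B C0 _: fires at position(s) 7, 13: sozvovunmualokut
2. f -> v, k -> g, p -> b, s -> z, t -> d / V _ V: fires at position(s) 14: sozvovunmualogut
3. v -> f, z -> s / _ #: no change
surface: sozvovunmualogut

cell TOR=ak, ASPECT=zo, RANK=du:
underlying: sozvovin-p-ale-fuz
1. e -> o, i -> u / B C0 _: fires at position(s) 7, 12: sozvovunpalofuz
2. f -> v, k -> g, p -> b, s -> z, t -> d / V _ V: fires at position(s) 13: sozvovunpalovuz
3. v -> f, z -> s / _ #: fires at position(s) 15: sozvovunpalovus
surface: sozvovunpalovus

cell TOR=ak, ASPECT=ki, RANK=du:
underlying: sozvovin-p-mev-fuz
1. e -> o, i -> u / B C0 _: fires at position(s) 7: sozvovunpmevfuz
2. f -> v, k -> g, p -> b, s -> z, t -> d / V _ V: no change
3. v -> f, z -> s / _ #: fires at position(s) 15: sozvovunpmevfus
surface: sozvovunpmevfus

cell TOR=ri, ASPECT=fe, RANK=ak:
underlying: sozvovin-mi-gi-bo
1. e -> o, i -> u / B C0 _: fires at position(s) 7: sozvovunmigibo
2. f -> v, k -> g, p -> b, s -> z, t -> d / V _ V: no change
3. v -> f, z -> s / _ #: no change
surface: sozvovunmigibo


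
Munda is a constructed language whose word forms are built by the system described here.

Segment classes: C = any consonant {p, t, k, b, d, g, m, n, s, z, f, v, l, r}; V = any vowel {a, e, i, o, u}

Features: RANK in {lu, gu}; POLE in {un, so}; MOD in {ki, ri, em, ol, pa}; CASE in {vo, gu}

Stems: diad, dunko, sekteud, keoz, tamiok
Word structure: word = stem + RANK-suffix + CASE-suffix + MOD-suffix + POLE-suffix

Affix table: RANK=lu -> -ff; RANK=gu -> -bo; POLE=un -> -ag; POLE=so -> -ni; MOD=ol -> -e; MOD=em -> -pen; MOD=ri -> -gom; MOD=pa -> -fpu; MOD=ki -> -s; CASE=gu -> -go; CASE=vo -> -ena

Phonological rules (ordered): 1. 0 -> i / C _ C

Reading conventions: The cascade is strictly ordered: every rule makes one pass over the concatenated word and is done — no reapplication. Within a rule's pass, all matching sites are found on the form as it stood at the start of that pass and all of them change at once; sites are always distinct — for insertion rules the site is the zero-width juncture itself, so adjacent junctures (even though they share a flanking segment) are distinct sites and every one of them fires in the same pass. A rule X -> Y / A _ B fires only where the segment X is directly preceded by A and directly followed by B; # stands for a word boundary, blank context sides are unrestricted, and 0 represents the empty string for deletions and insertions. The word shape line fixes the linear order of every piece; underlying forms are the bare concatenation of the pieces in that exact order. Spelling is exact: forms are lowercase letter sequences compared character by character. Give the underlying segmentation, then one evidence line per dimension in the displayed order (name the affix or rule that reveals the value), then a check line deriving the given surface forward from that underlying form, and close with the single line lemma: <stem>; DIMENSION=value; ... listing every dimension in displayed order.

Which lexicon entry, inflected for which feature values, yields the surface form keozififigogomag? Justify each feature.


underlying: keoz-ff-go-gom-ag
RANK=lu - signalled by the affix -ff
POLE=un - signalled by the affix -ag
MOD=ri - signalled by the affix -gom
CASE=gu - signalled by the affix -go
check: keozffgogomag -> keozififigogomag
lemma: keoz; RANK=lu; POLE=un; MOD=ri; CASE=gu


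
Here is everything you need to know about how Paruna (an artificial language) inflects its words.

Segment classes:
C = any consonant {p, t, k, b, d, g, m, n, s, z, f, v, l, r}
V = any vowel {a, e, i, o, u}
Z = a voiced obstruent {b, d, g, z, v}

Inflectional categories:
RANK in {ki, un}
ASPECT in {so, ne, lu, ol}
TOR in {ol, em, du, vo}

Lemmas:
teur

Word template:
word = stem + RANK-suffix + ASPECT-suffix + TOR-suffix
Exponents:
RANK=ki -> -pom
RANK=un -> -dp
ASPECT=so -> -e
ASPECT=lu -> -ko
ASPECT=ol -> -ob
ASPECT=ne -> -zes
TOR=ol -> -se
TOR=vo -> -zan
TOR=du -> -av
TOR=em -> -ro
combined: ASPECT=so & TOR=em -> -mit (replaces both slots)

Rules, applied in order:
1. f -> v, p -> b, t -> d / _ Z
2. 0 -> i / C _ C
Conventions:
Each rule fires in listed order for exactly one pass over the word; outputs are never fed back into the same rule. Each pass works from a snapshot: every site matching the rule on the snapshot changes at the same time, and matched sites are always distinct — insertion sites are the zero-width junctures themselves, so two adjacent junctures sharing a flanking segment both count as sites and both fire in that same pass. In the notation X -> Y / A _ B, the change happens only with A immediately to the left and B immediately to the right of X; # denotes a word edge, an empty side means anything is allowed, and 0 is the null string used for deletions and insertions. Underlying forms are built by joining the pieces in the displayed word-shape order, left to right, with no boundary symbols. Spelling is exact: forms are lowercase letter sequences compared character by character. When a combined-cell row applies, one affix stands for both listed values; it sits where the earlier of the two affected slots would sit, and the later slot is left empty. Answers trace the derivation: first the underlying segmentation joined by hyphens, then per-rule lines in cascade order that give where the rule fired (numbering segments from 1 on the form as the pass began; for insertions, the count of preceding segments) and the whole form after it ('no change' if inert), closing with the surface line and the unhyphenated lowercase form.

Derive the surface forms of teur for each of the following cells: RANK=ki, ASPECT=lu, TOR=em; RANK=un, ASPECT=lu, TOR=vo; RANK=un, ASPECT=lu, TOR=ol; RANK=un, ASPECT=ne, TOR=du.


cell RANK=ki, ASPECT=lu, TOR=em:
underlying: teur-pom-ko-ro
1. f -> v, p -> b, t -> d / _ Z: no change
2. 0 -> i / C _ C: inserts after position(s) 4, 7: teuripomikoro
surface: teuripomikoro

cell RANK=un, ASPECT=lu, TOR=vo:
underlying: teur-dp-ko-zan
1. f -> v, p -> b, t -> d / _ Z: no change
2. 0 -> i / C _ C: inserts after position(s) 4, 5, 6: teuridipikozan
surface: teuridipikozan

cell RANK=un, ASPECT=lu, TOR=ol:
underlying: teur-dp-ko-se
1. f -> v, p -> b, t -> d / _ Z: no change
2. 0 -> i / C _ C: inserts after position(s) 4, 5, 6: teuridipikose
surface: teuridipikose

cell RANK=un, ASPECT=ne, TOR=du:
underlying: teur-dp-zes-av
1. f -> v, p -> b, t -> d / _ Z: fires at position(s) 6: teurdbzesav
2. 0 -> i / C _ C: inserts after position(s) 4, 5, 6: teuridibizesav
surface: teuridibizesav


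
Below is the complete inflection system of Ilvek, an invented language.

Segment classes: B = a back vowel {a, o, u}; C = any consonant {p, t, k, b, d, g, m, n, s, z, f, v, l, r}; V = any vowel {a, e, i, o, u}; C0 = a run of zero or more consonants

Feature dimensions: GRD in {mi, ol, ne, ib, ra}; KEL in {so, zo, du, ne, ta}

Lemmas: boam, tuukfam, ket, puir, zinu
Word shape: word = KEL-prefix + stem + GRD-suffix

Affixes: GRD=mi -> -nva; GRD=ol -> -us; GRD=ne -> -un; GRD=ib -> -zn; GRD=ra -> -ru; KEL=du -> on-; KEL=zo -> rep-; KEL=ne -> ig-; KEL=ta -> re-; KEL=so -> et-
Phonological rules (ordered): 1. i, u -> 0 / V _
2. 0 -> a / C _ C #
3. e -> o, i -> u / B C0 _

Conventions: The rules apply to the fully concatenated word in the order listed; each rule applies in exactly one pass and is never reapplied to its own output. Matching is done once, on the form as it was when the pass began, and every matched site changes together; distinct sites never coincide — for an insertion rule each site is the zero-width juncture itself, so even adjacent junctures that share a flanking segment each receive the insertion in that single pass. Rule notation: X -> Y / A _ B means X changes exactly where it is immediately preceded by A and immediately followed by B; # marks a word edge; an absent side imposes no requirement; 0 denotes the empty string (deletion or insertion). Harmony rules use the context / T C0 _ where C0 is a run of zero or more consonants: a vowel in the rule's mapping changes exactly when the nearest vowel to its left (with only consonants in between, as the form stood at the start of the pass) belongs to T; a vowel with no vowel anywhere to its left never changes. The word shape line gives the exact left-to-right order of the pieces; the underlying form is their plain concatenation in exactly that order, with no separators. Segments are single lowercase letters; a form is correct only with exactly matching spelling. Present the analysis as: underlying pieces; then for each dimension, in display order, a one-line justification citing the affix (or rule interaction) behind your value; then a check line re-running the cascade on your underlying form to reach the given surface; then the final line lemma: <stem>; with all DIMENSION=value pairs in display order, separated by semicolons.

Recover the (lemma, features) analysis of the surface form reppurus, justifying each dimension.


underlying: rep-puir-us
GRD=ol - signalled by the affix -us
KEL=zo - signalled by the affix rep-
check: reppuirus -> reppurus -> reppurus -> reppurus
lemma: puir; GRD=ol; KEL=zo


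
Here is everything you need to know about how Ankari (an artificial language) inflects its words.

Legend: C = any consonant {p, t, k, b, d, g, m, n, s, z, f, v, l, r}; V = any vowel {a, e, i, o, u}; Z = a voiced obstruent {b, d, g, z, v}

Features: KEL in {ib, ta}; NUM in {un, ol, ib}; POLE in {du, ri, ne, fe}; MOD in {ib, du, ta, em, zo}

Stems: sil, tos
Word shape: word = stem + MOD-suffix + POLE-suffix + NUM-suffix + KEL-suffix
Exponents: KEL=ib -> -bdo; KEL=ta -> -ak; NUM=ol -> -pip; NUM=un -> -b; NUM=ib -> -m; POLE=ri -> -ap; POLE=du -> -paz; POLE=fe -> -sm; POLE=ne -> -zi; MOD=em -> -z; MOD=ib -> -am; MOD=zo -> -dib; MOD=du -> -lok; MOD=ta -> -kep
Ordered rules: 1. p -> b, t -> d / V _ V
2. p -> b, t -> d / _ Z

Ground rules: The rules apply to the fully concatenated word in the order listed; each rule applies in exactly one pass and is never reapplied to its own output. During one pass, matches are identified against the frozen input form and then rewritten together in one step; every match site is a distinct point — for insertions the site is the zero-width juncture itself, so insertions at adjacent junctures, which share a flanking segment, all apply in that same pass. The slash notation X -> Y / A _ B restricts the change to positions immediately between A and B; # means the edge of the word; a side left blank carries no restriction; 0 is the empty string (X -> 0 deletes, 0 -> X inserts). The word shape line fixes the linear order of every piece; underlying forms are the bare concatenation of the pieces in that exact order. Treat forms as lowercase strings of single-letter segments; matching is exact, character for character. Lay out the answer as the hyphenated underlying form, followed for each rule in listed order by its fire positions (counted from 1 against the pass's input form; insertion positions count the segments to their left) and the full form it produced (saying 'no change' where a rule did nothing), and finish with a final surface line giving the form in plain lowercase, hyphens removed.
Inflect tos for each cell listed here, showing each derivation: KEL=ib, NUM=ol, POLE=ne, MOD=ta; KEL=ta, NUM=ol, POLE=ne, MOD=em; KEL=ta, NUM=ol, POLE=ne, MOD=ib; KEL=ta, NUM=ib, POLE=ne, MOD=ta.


cell KEL=ib, NUM=ol, POLE=ne, MOD=ta:
underlying: tos-kep-zi-pip-bdo
1. p -> b, t -> d / V _ V: fires at position(s) 9: toskepzibipbdo
2. p -> b, t -> d / _ Z: fires at position(s) 6, 11: toskebzibibbdo
surface: toskebzibibbdo

cell KEL=ta, NUM=ol, POLE=ne, MOD=em:
underlying: tos-z-zi-pip-ak
1. p -> b, t -> d / V _ V: fires at position(s) 7, 9: toszzibibak
2. p -> b, t -> d / _ Z: no change
surface: toszzibibak

cell KEL=ta, NUM=ol, POLE=ne, MOD=ib:
underlying: tos-am-zi-pip-ak
1. p -> b, t -> d / V _ V: fires at position(s) 8, 10: tosamzibibak
2. p -> b, t -> d / _ Z: no change
surface: tosamzibibak

cell KEL=ta, NUM=ib, POLE=ne, MOD=ta:
underlying: tos-kep-zi-m-ak
1. p -> b, t -> d / V _ V: no change
2. p -> b, t -> d / _ Z: fires at position(s) 6: toskebzimak
surface: toskebzimak


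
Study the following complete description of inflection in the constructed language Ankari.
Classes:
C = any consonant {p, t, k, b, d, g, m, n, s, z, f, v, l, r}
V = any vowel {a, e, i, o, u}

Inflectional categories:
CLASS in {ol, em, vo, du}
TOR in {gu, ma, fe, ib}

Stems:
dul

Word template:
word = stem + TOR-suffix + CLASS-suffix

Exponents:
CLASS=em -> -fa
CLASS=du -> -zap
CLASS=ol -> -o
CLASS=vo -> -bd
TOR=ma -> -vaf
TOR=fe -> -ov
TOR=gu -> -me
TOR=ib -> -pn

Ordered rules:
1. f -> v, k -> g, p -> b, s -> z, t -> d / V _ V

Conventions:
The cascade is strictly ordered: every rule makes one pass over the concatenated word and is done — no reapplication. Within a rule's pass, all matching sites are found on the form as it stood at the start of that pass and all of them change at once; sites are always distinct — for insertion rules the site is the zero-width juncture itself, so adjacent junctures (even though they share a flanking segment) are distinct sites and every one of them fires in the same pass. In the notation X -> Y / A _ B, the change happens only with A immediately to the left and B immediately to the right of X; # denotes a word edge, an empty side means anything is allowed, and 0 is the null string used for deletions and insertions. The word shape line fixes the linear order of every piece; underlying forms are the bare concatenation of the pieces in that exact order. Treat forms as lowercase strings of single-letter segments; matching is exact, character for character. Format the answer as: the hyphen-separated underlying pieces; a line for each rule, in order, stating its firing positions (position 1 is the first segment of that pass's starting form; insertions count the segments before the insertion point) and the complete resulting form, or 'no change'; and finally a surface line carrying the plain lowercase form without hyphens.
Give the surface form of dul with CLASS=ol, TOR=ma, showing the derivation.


underlying: dul-vaf-o
1. f -> v, k -> g, p -> b, s -> z, t -> d / V _ V: fires at position(s) 6: dulvavo
surface: dulvavo


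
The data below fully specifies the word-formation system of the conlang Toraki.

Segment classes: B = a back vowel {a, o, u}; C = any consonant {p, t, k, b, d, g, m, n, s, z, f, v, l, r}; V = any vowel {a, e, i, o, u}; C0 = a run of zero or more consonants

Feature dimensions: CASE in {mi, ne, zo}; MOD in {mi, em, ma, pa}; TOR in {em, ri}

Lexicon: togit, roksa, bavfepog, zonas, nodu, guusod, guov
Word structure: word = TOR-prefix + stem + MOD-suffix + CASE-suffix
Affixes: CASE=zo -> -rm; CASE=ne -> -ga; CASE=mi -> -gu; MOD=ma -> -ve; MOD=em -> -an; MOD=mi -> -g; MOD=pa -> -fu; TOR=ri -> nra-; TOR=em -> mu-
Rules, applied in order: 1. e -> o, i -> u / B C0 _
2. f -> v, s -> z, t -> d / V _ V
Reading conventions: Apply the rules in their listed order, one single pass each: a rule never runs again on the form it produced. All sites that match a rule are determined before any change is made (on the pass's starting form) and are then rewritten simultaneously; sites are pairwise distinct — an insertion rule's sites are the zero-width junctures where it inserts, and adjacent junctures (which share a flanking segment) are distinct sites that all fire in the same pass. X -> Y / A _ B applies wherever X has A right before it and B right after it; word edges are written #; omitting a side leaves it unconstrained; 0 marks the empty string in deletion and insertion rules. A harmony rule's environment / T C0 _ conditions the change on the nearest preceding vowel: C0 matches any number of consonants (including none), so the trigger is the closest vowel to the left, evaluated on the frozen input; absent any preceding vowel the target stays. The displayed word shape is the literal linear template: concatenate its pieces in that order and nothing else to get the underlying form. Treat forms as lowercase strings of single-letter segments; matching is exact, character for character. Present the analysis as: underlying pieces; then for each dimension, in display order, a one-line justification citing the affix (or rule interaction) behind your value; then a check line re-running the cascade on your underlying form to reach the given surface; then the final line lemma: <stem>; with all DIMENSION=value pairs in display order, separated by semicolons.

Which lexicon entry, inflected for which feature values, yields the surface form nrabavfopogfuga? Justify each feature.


underlying: nra-bavfepog-fu-ga
CASE=ne - signalled by the affix -ga
MOD=pa - signalled by the affix -fu
TOR=ri - signalled by the affix nra-
check: nrabavfepogfuga -> nrabavfopogfuga -> nrabavfopogfuga
lemma: bavfepog; CASE=ne; MOD=pa; TOR=ri


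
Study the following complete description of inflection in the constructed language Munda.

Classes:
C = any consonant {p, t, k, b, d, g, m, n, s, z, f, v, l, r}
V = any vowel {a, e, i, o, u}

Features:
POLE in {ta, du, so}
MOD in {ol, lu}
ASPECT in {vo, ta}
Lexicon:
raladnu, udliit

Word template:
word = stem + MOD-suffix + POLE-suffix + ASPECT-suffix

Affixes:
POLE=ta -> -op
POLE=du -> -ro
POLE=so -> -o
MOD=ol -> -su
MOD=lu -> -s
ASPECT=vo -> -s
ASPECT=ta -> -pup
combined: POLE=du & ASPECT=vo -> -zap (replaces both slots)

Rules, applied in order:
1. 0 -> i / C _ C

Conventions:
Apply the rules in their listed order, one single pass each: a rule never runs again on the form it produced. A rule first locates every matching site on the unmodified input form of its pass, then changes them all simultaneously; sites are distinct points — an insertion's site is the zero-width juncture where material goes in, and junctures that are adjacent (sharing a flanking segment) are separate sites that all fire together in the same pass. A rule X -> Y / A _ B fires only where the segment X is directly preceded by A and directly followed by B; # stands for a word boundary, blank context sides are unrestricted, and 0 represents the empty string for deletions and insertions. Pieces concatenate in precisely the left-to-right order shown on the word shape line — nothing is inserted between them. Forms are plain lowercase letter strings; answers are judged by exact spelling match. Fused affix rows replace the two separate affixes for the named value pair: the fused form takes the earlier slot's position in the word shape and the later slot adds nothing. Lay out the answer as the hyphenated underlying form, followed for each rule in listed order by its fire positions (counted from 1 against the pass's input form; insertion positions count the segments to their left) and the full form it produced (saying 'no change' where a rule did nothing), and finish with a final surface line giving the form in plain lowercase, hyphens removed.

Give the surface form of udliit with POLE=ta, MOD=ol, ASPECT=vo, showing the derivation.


underlying: udliit-su-op-s
1. 0 -> i / C _ C: inserts after position(s) 2, 6, 10: udiliitisuopis
surface: udiliitisuopis


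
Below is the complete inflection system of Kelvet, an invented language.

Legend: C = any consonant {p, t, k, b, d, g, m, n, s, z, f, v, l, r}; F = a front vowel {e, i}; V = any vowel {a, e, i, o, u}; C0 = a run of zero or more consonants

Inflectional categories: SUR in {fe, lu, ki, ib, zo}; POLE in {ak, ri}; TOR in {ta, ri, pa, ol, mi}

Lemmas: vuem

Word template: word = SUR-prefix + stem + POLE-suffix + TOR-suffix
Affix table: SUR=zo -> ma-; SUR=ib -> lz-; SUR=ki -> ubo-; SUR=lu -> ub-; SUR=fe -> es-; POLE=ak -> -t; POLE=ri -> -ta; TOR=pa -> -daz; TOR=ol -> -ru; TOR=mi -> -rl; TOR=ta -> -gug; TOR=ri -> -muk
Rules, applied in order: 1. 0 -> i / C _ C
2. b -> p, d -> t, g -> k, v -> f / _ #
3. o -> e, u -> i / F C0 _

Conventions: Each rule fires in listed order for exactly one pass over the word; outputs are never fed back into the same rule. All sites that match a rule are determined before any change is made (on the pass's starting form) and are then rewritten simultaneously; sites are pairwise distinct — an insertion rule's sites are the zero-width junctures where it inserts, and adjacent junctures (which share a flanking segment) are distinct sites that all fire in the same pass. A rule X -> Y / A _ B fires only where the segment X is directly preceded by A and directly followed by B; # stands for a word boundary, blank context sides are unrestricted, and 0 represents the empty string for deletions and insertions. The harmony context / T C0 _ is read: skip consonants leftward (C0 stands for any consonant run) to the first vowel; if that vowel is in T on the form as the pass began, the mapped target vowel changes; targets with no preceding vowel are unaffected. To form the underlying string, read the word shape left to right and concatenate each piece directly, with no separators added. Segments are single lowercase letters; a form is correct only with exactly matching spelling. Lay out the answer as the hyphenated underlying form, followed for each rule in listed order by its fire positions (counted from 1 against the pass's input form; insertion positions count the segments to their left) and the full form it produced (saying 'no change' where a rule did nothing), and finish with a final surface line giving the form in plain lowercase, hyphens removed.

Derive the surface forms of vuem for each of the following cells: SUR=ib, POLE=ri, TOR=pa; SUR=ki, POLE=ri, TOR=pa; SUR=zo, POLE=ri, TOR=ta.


cell SUR=ib, POLE=ri, TOR=pa:
underlying: lz-vuem-ta-daz
1. 0 -> i / C _ C: inserts after position(s) 1, 2, 6: lizivuemitadaz
2. b -> p, d -> t, g -> k, v -> f / _ #: no change
3. o -> e, u -> i / F C0 _: fires at position(s) 6: liziviemitadaz
surface: liziviemitadaz

cell SUR=ki, POLE=ri, TOR=pa:
underlying: ubo-vuem-ta-daz
1. 0 -> i / C _ C: inserts after position(s) 7: ubovuemitadaz
2. b -> p, d -> t, g -> k, v -> f / _ #: no change
3. o -> e, u -> i / F C0 _: no change
surface: ubovuemitadaz

cell SUR=zo, POLE=ri, TOR=ta:
underlying: ma-vuem-ta-gug
1. 0 -> i / C _ C: inserts after position(s) 6: mavuemitagug
2. b -> p, d -> t, g -> k, v -> f / _ #: fires at position(s) 12: mavuemitaguk
3. o -> e, u -> i / F C0 _: no change
surface: mavuemitaguk


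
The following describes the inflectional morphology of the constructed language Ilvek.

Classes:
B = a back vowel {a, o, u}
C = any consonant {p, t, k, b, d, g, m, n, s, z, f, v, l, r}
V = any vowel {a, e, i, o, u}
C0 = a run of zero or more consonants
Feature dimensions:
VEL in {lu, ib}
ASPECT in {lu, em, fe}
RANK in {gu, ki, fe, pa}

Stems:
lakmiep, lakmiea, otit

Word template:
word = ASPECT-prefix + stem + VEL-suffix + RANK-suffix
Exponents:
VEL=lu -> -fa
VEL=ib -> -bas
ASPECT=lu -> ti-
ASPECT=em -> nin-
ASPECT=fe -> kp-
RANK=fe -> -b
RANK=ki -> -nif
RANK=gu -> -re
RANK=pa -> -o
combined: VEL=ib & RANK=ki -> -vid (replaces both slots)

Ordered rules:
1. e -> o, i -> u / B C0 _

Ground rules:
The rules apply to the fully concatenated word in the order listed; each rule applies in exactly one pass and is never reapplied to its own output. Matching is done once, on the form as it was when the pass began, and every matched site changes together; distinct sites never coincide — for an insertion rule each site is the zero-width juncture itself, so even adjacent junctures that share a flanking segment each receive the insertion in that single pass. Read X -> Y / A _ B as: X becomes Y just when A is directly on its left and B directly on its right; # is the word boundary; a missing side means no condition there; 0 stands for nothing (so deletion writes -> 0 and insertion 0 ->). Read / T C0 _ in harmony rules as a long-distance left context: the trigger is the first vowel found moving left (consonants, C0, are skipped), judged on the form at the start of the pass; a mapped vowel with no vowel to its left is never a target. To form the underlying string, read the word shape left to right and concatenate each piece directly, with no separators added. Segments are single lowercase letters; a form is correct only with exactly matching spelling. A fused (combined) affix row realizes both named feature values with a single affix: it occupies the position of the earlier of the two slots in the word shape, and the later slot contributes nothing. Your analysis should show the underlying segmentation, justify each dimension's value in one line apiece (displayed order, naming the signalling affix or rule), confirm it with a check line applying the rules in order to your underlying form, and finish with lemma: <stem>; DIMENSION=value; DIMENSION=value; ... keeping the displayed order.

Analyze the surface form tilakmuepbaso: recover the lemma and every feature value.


underlying: ti-lakmiep-bas-o
VEL=ib - signalled by the affix -bas
ASPECT=lu - signalled by the affix ti-
RANK=pa - signalled by the affix -o
check: tilakmiepbaso -> tilakmuepbaso
lemma: lakmiep; VEL=ib; ASPECT=lu; RANK=pa


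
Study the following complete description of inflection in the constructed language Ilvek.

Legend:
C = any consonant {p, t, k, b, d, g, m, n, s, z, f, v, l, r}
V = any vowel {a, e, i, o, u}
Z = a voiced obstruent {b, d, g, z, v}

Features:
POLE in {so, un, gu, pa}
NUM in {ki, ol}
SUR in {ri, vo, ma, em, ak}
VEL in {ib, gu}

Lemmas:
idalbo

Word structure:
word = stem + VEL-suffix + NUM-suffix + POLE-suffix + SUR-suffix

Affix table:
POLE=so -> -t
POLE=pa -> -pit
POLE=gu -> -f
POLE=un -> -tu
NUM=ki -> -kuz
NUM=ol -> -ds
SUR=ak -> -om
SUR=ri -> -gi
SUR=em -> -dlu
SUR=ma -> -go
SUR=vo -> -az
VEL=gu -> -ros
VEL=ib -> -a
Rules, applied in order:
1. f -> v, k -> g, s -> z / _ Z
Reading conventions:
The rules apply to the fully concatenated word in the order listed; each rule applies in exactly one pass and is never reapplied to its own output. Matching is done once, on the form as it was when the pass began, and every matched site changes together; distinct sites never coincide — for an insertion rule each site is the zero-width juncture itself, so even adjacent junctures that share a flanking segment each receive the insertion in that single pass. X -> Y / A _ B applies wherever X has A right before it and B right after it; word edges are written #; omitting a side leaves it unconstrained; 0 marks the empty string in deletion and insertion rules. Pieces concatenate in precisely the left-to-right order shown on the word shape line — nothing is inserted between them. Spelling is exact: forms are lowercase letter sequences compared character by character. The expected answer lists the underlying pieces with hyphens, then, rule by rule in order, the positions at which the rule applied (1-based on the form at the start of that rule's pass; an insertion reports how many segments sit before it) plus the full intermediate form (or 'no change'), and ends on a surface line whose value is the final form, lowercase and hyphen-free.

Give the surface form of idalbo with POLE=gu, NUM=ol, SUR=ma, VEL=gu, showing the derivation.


underlying: idalbo-ros-ds-f-go
1. f -> v, k -> g, s -> z / _ Z: fires at position(s) 9, 12: idalborozdsvgo
surface: idalborozdsvgo


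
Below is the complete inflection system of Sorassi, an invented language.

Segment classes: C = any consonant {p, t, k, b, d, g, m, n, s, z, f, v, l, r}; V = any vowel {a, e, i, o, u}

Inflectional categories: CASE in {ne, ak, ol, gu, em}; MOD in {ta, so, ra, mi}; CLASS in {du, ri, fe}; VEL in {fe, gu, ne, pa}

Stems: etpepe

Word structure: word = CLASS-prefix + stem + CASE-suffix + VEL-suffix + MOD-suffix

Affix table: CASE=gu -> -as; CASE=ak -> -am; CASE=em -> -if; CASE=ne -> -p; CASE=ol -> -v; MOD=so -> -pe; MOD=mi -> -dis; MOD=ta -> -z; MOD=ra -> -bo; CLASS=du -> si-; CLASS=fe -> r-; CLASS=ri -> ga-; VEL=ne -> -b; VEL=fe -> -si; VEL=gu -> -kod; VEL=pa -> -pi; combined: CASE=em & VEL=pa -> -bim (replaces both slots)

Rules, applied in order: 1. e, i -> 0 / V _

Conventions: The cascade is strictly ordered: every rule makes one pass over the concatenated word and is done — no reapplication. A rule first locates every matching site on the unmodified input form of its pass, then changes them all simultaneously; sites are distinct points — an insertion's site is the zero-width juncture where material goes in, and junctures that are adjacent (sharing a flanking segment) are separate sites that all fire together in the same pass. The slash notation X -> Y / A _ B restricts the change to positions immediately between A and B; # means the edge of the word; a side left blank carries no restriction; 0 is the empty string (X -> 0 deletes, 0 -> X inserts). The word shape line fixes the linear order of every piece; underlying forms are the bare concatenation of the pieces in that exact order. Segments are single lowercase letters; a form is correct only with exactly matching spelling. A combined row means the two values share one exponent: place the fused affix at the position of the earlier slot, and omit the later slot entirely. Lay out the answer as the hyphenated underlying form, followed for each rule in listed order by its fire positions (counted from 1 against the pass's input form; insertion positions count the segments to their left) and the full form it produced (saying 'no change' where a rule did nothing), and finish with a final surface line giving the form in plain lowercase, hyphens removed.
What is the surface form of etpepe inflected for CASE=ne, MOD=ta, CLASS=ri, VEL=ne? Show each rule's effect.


underlying: ga-etpepe-p-b-z
1. e, i -> 0 / V _: fires at position(s) 3: gatpepepbz
surface: gatpepepbz


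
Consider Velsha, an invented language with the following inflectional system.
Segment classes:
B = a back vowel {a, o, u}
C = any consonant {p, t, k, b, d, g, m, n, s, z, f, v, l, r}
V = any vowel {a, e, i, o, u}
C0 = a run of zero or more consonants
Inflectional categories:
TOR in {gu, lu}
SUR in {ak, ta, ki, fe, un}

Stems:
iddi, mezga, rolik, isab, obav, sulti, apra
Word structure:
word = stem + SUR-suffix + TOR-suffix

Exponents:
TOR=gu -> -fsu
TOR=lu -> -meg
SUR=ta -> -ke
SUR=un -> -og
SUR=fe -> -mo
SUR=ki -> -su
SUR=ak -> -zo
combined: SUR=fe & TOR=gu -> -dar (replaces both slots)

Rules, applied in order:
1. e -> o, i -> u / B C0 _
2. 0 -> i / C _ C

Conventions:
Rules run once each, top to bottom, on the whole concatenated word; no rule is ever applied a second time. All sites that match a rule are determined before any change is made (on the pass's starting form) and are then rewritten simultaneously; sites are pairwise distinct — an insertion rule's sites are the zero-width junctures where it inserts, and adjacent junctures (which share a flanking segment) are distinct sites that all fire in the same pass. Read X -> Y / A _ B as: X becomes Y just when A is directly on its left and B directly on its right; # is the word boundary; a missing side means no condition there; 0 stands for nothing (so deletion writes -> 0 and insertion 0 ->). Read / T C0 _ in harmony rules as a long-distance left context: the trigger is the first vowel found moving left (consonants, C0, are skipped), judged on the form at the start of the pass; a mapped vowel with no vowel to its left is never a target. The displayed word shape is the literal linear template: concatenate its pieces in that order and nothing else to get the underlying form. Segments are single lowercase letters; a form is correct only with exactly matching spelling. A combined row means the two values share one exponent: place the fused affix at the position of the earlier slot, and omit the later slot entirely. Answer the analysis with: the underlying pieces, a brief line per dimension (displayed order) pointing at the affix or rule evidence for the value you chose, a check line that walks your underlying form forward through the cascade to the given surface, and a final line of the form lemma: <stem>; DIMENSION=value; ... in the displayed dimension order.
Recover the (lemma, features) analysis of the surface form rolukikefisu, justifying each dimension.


underlying: rolik-ke-fsu
TOR=gu - signalled by the affix -fsu
SUR=ta - signalled by the affix -ke
check: rolikkefsu -> rolukkefsu -> rolukikefisu
lemma: rolik; TOR=gu; SUR=ta


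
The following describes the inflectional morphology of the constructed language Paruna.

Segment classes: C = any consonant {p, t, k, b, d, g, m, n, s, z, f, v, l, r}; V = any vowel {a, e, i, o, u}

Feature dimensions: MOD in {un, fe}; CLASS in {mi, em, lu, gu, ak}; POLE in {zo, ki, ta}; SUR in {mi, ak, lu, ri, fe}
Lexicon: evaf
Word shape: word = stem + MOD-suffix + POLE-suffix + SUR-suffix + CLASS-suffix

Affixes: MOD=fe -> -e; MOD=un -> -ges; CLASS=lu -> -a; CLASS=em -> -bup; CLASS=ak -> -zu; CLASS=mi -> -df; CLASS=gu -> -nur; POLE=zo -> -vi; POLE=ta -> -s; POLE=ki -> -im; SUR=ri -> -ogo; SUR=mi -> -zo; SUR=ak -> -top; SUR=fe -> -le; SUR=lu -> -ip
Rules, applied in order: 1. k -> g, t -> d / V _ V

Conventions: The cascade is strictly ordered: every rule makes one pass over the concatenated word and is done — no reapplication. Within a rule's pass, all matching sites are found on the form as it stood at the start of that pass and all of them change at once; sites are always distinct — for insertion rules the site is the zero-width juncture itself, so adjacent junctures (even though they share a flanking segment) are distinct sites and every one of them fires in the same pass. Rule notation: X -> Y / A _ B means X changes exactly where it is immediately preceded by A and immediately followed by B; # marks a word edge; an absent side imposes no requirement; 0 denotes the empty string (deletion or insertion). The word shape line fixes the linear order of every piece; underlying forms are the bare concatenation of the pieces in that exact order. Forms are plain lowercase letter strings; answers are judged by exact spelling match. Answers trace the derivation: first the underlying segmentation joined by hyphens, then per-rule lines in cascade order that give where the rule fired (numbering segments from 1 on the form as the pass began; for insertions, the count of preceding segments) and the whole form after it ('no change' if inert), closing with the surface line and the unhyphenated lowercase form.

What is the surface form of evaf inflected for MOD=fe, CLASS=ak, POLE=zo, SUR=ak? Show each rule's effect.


underlying: evaf-e-vi-top-zu
1. k -> g, t -> d / V _ V: fires at position(s) 8: evafevidopzu
surface: evafevidopzu


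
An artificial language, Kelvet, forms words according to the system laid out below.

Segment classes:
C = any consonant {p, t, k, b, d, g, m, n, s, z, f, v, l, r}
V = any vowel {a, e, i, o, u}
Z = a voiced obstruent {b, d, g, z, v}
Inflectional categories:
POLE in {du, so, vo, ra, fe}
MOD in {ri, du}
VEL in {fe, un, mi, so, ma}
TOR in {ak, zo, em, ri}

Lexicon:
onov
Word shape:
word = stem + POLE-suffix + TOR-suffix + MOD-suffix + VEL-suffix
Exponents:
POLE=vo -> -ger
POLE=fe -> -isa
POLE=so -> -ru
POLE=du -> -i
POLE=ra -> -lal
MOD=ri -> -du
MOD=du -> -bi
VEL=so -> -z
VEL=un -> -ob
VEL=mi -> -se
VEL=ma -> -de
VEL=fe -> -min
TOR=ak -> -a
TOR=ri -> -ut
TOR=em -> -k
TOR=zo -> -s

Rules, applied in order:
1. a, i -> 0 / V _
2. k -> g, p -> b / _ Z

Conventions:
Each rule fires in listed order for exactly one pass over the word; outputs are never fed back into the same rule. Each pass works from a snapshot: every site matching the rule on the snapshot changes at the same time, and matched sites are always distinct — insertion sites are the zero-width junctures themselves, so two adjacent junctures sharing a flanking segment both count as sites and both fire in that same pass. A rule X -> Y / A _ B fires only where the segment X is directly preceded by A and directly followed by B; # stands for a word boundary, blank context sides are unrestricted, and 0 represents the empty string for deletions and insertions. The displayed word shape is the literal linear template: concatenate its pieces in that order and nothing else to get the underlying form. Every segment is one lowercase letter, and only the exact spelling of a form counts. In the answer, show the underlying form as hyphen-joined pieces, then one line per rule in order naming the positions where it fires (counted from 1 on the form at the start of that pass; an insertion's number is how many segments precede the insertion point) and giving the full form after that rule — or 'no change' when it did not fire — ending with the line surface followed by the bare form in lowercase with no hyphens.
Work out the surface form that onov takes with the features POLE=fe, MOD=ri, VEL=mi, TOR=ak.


underlying: onov-isa-a-du-se
1. a, i -> 0 / V _: fires at position(s) 8: onovisaduse
2. k -> g, p -> b / _ Z: no change
surface: onovisaduse


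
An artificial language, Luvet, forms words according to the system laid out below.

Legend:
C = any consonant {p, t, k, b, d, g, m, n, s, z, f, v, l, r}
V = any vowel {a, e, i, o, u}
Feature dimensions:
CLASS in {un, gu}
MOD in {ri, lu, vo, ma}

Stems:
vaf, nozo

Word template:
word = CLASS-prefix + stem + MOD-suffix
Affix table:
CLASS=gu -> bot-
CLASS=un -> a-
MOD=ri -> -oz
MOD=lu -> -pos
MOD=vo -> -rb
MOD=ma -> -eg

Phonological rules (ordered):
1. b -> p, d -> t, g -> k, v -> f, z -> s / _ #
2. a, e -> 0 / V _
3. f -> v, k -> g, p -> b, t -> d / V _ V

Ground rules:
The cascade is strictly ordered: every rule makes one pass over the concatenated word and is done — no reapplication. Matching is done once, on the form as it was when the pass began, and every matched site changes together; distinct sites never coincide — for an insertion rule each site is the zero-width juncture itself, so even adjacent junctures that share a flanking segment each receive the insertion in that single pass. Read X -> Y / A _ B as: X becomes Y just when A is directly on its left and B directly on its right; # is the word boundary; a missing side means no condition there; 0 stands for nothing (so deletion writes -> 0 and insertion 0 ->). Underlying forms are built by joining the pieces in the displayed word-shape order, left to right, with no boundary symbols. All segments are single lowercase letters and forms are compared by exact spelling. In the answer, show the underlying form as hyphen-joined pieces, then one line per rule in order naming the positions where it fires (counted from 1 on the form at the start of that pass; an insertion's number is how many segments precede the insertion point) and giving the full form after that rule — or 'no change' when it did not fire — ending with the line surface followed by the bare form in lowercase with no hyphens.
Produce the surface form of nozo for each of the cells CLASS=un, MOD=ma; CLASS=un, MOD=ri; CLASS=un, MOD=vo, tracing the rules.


cell CLASS=un, MOD=ma:
underlying: a-nozo-eg
1. b -> p, d -> t, g -> k, v -> f, z -> s / _ #: fires at position(s) 7: anozoek
2. a, e -> 0 / V _: fires at position(s) 6: anozok
3. f -> v, k -> g, p -> b, t -> d / V _ V: no change
surface: anozok

cell CLASS=un, MOD=ri:
underlying: a-nozo-oz
1. b -> p, d -> t, g -> k, v -> f, z -> s / _ #: fires at position(s) 7: anozoos
2. a, e -> 0 / V _: no change
3. f -> v, k -> g, p -> b, t -> d / V _ V: no change
surface: anozoos

cell CLASS=un, MOD=vo:
underlying: a-nozo-rb
1. b -> p, d -> t, g -> k, v -> f, z -> s / _ #: fires at position(s) 7: anozorp
2. a, e -> 0 / V _: no change
3. f -> v, k -> g, p -> b, t -> d / V _ V: no change
surface: anozorp
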